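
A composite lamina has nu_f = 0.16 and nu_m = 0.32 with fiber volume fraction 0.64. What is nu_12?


nu_12 = nu_f*Vf + nu_m*(1-Vf) = 0.16*0.64 + 0.32*0.36 = 0.2176

0.2176


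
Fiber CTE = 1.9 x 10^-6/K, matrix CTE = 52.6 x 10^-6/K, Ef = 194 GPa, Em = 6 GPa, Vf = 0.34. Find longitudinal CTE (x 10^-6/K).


E1 = Ef*Vf + Em*(1-Vf) = 69.92
alpha_1 = (alpha_f*Ef*Vf + alpha_m*Em*(1-Vf))/E1 = 4.77 x 10^-6/K

4.77 x 10^-6/K


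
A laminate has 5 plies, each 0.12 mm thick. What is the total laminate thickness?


h = n * t_ply = 5 * 0.12 = 0.6 mm

0.6 mm


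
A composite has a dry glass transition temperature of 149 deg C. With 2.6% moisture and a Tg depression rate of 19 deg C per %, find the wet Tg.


Tg_wet = Tg_dry - k*moisture = 149 - 19*2.6 = 99.6 deg C

99.6 deg C


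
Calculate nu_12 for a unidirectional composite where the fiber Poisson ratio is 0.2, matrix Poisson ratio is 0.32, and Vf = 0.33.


nu_12 = nu_f*Vf + nu_m*(1-Vf) = 0.2*0.33 + 0.32*0.67 = 0.2804

0.2804


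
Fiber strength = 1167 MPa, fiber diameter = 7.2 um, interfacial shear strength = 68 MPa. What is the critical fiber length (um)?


Lc = sigma_f * d / (2 * tau_i) = 1167 * 7.2 / (2 * 68) = 61.8 um

61.8 um


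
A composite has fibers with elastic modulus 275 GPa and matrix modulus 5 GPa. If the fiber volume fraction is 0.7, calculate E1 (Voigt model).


E1 = Ef*Vf + Em*(1-Vf) = 275*0.7 + 5*0.3 = 194.0 GPa

194.0 GPa


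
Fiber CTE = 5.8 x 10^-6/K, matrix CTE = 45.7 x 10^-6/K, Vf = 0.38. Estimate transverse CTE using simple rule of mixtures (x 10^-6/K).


alpha_2 = alpha_f*Vf + alpha_m*(1-Vf) = 5.8*0.38 + 45.7*0.62 = 30.5 x 10^-6/K

30.5 x 10^-6/K


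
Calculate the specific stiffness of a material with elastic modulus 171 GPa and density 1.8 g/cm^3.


Specific stiffness = E/rho = 171/1.8 = 95.0 GPa/(g/cm^3)

95.0 GPa/(g/cm^3)


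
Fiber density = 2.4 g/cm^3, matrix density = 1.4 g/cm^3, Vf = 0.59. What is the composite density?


rho_c = rho_f*Vf + rho_m*(1-Vf) = 2.4*0.59 + 1.4*0.41 = 1.99 g/cm^3

1.99 g/cm^3


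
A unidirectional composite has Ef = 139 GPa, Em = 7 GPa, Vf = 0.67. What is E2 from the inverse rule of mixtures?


1/E2 = Vf/Ef + (1-Vf)/Em = 0.67/139 + 0.33/7
E2 = 19.24 GPa

19.24 GPa


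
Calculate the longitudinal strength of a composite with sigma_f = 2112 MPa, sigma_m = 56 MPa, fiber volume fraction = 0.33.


sigma_1 = sigma_f*Vf + sigma_m*(1-Vf) = 2112*0.33 + 56*0.67 = 734.5 MPa

734.5 MPa


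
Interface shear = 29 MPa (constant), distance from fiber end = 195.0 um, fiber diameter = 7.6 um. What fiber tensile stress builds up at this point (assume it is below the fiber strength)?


Force balance: sigma_f * (pi*d^2/4) = tau * (pi*d) * x  ->  sigma_f = 4 * tau * x / d
sigma_f = 4 * 29 * 195.0 / 7.6 = 2976.3 MPa

2976.3 MPa


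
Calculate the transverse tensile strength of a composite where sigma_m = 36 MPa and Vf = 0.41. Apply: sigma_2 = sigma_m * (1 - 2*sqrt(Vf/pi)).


factor = 1 - 2*sqrt(0.41/pi) = 0.2775
sigma_2 = 36 * 0.2775 = 9.99 MPa

9.99 MPa


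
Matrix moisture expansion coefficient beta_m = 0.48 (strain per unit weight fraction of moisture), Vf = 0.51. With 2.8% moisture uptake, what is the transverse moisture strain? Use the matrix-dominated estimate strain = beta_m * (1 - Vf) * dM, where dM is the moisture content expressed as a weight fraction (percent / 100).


dM = 2.8/100 = 0.028
strain = beta_m * (1-Vf) * dM = 0.48 * 0.49 * 0.028 = 0.0065856

0.0065856


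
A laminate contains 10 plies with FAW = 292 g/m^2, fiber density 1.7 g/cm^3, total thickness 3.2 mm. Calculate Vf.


Vf = n * FAW / (rho_f * h * 1000) = 10 * 292 / (1.7 * 3.2 * 1000) = 0.5368

0.5368


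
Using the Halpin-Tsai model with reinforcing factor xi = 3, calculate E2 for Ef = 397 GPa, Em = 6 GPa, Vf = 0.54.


eta = (Ef/Em - 1)/(Ef/Em + xi) = (66.1667 - 1)/(66.1667 + 3) = 0.9422
E2 = Em*(1+xi*eta*Vf)/(1-eta*Vf) = 30.86 GPa

30.86 GPa


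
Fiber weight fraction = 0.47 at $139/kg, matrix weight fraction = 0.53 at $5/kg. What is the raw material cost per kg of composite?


Cost = cost_f*Wf + cost_m*Wm = 139*0.47 + 5*0.53 = $67.98/kg

$67.98/kg


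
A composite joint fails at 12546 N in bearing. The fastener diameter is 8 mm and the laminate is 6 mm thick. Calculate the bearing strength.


sigma_br = F/(d*h) = 12546/(8*6) = 261.4 MPa

261.4 MPa


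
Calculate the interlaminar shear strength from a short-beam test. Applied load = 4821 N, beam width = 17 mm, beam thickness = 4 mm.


ILSS = 3F/(4bh) = 3*4821/(4*17*4) = 53.17 MPa

53.17 MPa


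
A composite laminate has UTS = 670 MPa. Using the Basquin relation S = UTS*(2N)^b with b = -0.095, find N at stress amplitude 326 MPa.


N = 0.5 * (S/UTS)^(1/b) = 0.5 * (326/670)^(1/-0.095) = 982.2086 cycles

982.2086 cycles


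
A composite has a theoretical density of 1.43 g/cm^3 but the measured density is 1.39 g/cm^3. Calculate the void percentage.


Void% = (rho_theo - rho_actual)/rho_theo * 100 = (1.43 - 1.39)/1.43 * 100 = 2.8%

2.8%


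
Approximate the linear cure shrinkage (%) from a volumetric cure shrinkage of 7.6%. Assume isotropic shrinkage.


Linear shrinkage ≈ vol_shrink/3 = 7.6/3 = 2.533%

2.533%


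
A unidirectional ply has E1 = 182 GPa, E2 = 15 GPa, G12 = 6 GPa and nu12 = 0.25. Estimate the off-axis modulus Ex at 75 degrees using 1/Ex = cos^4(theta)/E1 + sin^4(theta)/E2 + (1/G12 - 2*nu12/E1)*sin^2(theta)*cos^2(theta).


cos^4(75) = 0.004487, sin^4(75) = 0.870513, sin^2(75)*cos^2(75) = 0.0625
1/G12 - 2*nu12/E1 = 1/6 - 2*0.25/182 = 0.163919 GPa^-1
1/Ex = 0.004487/182 + 0.870513/15 + 0.163919*0.0625 = 0.0683038 GPa^-1
Ex = 14.64 GPa

14.64 GPa


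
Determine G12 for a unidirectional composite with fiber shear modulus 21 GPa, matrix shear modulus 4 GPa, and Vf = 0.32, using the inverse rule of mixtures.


1/G12 = Vf/Gf + (1-Vf)/Gm = 0.32/21 + 0.68/4
G12 = 5.4 GPa

5.4 GPa


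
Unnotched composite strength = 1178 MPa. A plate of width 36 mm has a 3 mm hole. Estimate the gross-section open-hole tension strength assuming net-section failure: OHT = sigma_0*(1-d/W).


OHT = sigma_0*(1-d/W) = 1178*(1-3/36) = 1079.8 MPa

1079.8 MPa


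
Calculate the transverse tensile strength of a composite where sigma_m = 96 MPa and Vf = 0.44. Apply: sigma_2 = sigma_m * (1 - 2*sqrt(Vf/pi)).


factor = 1 - 2*sqrt(0.44/pi) = 0.2515
sigma_2 = 96 * 0.2515 = 24.15 MPa

24.15 MPa


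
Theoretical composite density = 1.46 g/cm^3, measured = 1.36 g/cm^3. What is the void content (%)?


Void% = (rho_theo - rho_actual)/rho_theo * 100 = (1.46 - 1.36)/1.46 * 100 = 6.85%

6.85%


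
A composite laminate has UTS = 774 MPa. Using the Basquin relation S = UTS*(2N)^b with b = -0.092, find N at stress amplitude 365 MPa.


N = 0.5 * (S/UTS)^(1/b) = 0.5 * (365/774)^(1/-0.092) = 1767.3350 cycles

1767.3350 cycles


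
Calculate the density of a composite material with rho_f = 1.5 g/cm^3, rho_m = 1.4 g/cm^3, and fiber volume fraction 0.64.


rho_c = rho_f*Vf + rho_m*(1-Vf) = 1.5*0.64 + 1.4*0.36 = 1.464 g/cm^3

1.464 g/cm^3


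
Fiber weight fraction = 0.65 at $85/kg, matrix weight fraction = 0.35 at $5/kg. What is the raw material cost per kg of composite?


Cost = cost_f*Wf + cost_m*Wm = 85*0.65 + 5*0.35 = $57.0/kg

$57.0/kg


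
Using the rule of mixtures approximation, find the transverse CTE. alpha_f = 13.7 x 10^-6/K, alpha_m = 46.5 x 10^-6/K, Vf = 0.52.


alpha_2 = alpha_f*Vf + alpha_m*(1-Vf) = 13.7*0.52 + 46.5*0.48 = 29.4 x 10^-6/K

29.4 x 10^-6/K


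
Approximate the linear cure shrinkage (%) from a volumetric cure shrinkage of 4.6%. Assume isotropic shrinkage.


Linear shrinkage ≈ vol_shrink/3 = 4.6/3 = 1.533%

1.533%


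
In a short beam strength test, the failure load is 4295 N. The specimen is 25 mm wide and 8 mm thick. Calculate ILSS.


ILSS = 3F/(4bh) = 3*4295/(4*25*8) = 16.11 MPa

16.11 MPa


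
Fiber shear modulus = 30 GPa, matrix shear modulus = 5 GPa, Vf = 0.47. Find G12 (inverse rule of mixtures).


1/G12 = Vf/Gf + (1-Vf)/Gm = 0.47/30 + 0.53/5
G12 = 8.22 GPa

8.22 GPa


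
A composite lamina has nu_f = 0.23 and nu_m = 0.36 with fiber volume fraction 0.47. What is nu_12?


nu_12 = nu_f*Vf + nu_m*(1-Vf) = 0.23*0.47 + 0.36*0.53 = 0.2989

0.2989


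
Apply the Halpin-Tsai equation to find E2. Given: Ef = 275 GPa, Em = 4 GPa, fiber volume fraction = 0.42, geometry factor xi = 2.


eta = (Ef/Em - 1)/(Ef/Em + xi) = (68.75 - 1)/(68.75 + 2) = 0.9576
E2 = Em*(1+xi*eta*Vf)/(1-eta*Vf) = 12.07 GPa

12.07 GPa


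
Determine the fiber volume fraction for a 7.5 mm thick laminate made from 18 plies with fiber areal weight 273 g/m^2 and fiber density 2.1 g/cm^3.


Vf = n * FAW / (rho_f * h * 1000) = 18 * 273 / (2.1 * 7.5 * 1000) = 0.312

0.312


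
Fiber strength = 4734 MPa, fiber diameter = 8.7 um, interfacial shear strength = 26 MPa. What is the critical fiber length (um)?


Lc = sigma_f * d / (2 * tau_i) = 4734 * 8.7 / (2 * 26) = 792.0 um

792.0 um


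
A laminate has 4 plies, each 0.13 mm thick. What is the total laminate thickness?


h = n * t_ply = 4 * 0.13 = 0.52 mm

0.52 mm


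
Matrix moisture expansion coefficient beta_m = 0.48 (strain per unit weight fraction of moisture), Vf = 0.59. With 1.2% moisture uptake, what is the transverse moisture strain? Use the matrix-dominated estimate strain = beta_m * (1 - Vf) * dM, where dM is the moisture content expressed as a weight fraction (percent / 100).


dM = 1.2/100 = 0.012
strain = beta_m * (1-Vf) * dM = 0.48 * 0.41 * 0.012 = 0.0023616

0.0023616


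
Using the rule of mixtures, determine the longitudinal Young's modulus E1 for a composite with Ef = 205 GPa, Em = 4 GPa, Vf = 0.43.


E1 = Ef*Vf + Em*(1-Vf) = 205*0.43 + 4*0.57 = 90.43 GPa

90.43 GPa


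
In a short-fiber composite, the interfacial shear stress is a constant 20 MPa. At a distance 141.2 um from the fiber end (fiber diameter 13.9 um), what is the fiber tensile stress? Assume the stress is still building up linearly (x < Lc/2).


Force balance: sigma_f * (pi*d^2/4) = tau * (pi*d) * x  ->  sigma_f = 4 * tau * x / d
sigma_f = 4 * 20 * 141.2 / 13.9 = 812.7 MPa

812.7 MPa


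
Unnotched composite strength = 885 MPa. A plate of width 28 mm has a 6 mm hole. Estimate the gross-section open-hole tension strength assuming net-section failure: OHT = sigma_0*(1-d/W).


OHT = sigma_0*(1-d/W) = 885*(1-6/28) = 695.4 MPa

695.4 MPa


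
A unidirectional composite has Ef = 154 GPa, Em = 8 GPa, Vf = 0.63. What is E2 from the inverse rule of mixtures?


1/E2 = Vf/Ef + (1-Vf)/Em = 0.63/154 + 0.37/8
E2 = 19.86 GPa

19.86 GPa


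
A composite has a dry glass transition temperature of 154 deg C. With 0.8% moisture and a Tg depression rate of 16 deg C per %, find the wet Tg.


Tg_wet = Tg_dry - k*moisture = 154 - 16*0.8 = 141.2 deg C

141.2 deg C


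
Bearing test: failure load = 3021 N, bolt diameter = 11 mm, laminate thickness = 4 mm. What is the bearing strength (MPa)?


sigma_br = F/(d*h) = 3021/(11*4) = 68.7 MPa

68.7 MPa


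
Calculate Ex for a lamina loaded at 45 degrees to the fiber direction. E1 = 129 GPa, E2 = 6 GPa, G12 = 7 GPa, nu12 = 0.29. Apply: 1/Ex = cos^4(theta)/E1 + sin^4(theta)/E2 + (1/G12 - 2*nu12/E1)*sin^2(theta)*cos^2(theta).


cos^4(45) = 0.25, sin^4(45) = 0.25, sin^2(45)*cos^2(45) = 0.25
1/G12 - 2*nu12/E1 = 1/7 - 2*0.29/129 = 0.138361 GPa^-1
1/Ex = 0.25/129 + 0.25/6 + 0.138361*0.25 = 0.0781949 GPa^-1
Ex = 12.79 GPa

12.79 GPa


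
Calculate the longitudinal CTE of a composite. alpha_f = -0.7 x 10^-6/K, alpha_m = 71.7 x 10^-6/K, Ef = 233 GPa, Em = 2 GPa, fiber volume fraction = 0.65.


E1 = Ef*Vf + Em*(1-Vf) = 152.15
alpha_1 = (alpha_f*Ef*Vf + alpha_m*Em*(1-Vf))/E1 = -0.37 x 10^-6/K

-0.37 x 10^-6/K


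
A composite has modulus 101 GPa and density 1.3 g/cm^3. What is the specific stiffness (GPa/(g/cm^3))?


Specific stiffness = E/rho = 101/1.3 = 77.7 GPa/(g/cm^3)

77.7 GPa/(g/cm^3)


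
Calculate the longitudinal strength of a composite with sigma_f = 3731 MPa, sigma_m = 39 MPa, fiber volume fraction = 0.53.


sigma_1 = sigma_f*Vf + sigma_m*(1-Vf) = 3731*0.53 + 39*0.47 = 1995.8 MPa

1995.8 MPa


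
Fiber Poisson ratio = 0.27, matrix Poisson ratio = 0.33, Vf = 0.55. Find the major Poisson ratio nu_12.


nu_12 = nu_f*Vf + nu_m*(1-Vf) = 0.27*0.55 + 0.33*0.45 = 0.297

0.297


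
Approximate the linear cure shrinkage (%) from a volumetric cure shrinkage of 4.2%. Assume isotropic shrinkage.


Linear shrinkage ≈ vol_shrink/3 = 4.2/3 = 1.4%

1.4%


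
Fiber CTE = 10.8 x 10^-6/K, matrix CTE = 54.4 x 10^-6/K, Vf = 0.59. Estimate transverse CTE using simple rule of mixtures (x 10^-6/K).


alpha_2 = alpha_f*Vf + alpha_m*(1-Vf) = 10.8*0.59 + 54.4*0.41 = 28.7 x 10^-6/K

28.7 x 10^-6/K


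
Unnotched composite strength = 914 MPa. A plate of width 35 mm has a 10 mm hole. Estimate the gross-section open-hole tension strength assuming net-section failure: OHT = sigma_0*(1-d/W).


OHT = sigma_0*(1-d/W) = 914*(1-10/35) = 652.9 MPa

652.9 MPa


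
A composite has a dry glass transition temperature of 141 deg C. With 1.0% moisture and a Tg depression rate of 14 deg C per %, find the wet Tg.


Tg_wet = Tg_dry - k*moisture = 141 - 14*1.0 = 127.0 deg C

127.0 deg C


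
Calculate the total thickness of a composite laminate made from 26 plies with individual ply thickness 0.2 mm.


h = n * t_ply = 26 * 0.2 = 5.2 mm

5.2 mm


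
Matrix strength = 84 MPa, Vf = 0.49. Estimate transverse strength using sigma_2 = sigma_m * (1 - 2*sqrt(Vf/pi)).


factor = 1 - 2*sqrt(0.49/pi) = 0.2101
sigma_2 = 84 * 0.2101 = 17.65 MPa

17.65 MPa


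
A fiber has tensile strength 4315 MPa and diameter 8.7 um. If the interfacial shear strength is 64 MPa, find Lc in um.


Lc = sigma_f * d / (2 * tau_i) = 4315 * 8.7 / (2 * 64) = 293.3 um

293.3 um


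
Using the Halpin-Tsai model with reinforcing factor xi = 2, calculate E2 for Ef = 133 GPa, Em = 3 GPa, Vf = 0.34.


eta = (Ef/Em - 1)/(Ef/Em + xi) = (44.3333 - 1)/(44.3333 + 2) = 0.9353
E2 = Em*(1+xi*eta*Vf)/(1-eta*Vf) = 7.2 GPa

7.2 GPa


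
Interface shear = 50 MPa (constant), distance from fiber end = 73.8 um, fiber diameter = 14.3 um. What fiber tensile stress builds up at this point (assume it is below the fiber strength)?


Force balance: sigma_f * (pi*d^2/4) = tau * (pi*d) * x  ->  sigma_f = 4 * tau * x / d
sigma_f = 4 * 50 * 73.8 / 14.3 = 1032.2 MPa

1032.2 MPa


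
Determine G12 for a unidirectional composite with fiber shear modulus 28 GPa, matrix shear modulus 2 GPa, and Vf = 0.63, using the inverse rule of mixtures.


1/G12 = Vf/Gf + (1-Vf)/Gm = 0.63/28 + 0.37/2
G12 = 4.82 GPa

4.82 GPa


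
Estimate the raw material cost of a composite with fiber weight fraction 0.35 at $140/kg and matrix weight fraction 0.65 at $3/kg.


Cost = cost_f*Wf + cost_m*Wm = 140*0.35 + 3*0.65 = $50.95/kg

$50.95/kg


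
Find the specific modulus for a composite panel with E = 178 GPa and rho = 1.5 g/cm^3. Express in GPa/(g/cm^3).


Specific stiffness = E/rho = 178/1.5 = 118.7 GPa/(g/cm^3)

118.7 GPa/(g/cm^3)


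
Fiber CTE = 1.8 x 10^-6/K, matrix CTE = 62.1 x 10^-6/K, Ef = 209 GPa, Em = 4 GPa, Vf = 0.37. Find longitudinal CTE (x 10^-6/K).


E1 = Ef*Vf + Em*(1-Vf) = 79.85
alpha_1 = (alpha_f*Ef*Vf + alpha_m*Em*(1-Vf))/E1 = 3.7 x 10^-6/K

3.7 x 10^-6/K


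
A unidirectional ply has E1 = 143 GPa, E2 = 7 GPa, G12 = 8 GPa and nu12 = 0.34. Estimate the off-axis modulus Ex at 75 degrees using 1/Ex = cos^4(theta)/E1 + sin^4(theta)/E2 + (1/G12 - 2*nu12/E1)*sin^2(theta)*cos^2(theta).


cos^4(75) = 0.004487, sin^4(75) = 0.870513, sin^2(75)*cos^2(75) = 0.0625
1/G12 - 2*nu12/E1 = 1/8 - 2*0.34/143 = 0.120245 GPa^-1
1/Ex = 0.004487/143 + 0.870513/7 + 0.120245*0.0625 = 0.1319056 GPa^-1
Ex = 7.58 GPa

7.58 GPa


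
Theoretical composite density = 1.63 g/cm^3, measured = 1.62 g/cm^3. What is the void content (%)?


Void% = (rho_theo - rho_actual)/rho_theo * 100 = (1.63 - 1.62)/1.63 * 100 = 0.61%

0.61%


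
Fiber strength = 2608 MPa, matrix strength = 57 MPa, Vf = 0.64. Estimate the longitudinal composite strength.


sigma_1 = sigma_f*Vf + sigma_m*(1-Vf) = 2608*0.64 + 57*0.36 = 1689.6 MPa

1689.6 MPa


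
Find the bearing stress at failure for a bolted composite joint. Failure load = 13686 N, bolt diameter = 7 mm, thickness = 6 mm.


sigma_br = F/(d*h) = 13686/(7*6) = 325.9 MPa

325.9 MPa


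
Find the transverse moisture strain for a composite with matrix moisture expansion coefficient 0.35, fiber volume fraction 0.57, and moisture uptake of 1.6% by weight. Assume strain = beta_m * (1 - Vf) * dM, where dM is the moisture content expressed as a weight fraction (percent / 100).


dM = 1.6/100 = 0.016
strain = beta_m * (1-Vf) * dM = 0.35 * 0.43 * 0.016 = 0.002408

0.002408


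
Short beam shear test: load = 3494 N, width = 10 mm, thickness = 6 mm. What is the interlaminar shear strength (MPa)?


ILSS = 3F/(4bh) = 3*3494/(4*10*6) = 43.68 MPa

43.68 MPa


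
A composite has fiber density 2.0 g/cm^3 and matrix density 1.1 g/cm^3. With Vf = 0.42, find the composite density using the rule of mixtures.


rho_c = rho_f*Vf + rho_m*(1-Vf) = 2.0*0.42 + 1.1*0.58 = 1.478 g/cm^3

1.478 g/cm^3


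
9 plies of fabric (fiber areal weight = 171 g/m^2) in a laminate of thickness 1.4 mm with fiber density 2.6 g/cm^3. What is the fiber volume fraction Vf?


Vf = n * FAW / (rho_f * h * 1000) = 9 * 171 / (2.6 * 1.4 * 1000) = 0.4228

0.4228


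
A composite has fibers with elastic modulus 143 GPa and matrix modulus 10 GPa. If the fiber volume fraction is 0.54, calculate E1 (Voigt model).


E1 = Ef*Vf + Em*(1-Vf) = 143*0.54 + 10*0.46 = 81.82 GPa

81.82 GPa


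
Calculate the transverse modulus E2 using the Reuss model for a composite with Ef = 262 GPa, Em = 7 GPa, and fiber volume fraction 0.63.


1/E2 = Vf/Ef + (1-Vf)/Em = 0.63/262 + 0.37/7
E2 = 18.1 GPa

18.1 GPa


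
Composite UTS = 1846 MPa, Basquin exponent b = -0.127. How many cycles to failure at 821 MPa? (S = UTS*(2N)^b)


N = 0.5 * (S/UTS)^(1/b) = 0.5 * (821/1846)^(1/-0.127) = 294.9483 cycles

294.9483 cycles


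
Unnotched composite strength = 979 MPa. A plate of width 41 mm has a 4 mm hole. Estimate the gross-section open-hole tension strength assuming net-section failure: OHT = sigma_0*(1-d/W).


OHT = sigma_0*(1-d/W) = 979*(1-4/41) = 883.5 MPa

883.5 MPa


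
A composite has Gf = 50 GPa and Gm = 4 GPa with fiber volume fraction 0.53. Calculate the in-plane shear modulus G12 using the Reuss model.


1/G12 = Vf/Gf + (1-Vf)/Gm = 0.53/50 + 0.47/4
G12 = 7.81 GPa

7.81 GPa


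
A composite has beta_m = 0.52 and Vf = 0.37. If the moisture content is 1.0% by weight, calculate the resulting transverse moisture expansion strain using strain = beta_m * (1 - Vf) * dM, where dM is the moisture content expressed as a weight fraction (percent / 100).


dM = 1.0/100 = 0.01
strain = beta_m * (1-Vf) * dM = 0.52 * 0.63 * 0.01 = 0.003276

0.003276


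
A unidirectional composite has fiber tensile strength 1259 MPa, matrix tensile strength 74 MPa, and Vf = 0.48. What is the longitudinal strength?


sigma_1 = sigma_f*Vf + sigma_m*(1-Vf) = 1259*0.48 + 74*0.52 = 642.8 MPa

642.8 MPa


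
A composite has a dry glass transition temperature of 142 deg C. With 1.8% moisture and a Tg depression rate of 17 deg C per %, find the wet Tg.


Tg_wet = Tg_dry - k*moisture = 142 - 17*1.8 = 111.4 deg C

111.4 deg C


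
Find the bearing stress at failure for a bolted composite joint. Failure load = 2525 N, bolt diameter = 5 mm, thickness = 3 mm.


sigma_br = F/(d*h) = 2525/(5*3) = 168.3 MPa

168.3 MPa


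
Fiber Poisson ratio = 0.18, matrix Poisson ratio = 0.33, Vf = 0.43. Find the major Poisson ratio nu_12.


nu_12 = nu_f*Vf + nu_m*(1-Vf) = 0.18*0.43 + 0.33*0.57 = 0.2655

0.2655


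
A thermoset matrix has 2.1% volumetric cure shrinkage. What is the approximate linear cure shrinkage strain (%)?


Linear shrinkage ≈ vol_shrink/3 = 2.1/3 = 0.7%

0.7%


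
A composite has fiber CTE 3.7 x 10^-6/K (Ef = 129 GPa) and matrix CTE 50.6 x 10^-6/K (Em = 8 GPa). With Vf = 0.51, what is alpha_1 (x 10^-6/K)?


E1 = Ef*Vf + Em*(1-Vf) = 69.71
alpha_1 = (alpha_f*Ef*Vf + alpha_m*Em*(1-Vf))/E1 = 6.34 x 10^-6/K

6.34 x 10^-6/K


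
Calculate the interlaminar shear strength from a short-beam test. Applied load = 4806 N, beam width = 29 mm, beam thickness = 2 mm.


ILSS = 3F/(4bh) = 3*4806/(4*29*2) = 62.15 MPa

62.15 MPa


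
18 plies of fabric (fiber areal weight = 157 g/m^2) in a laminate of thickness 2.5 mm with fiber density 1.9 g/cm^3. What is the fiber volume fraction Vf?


Vf = n * FAW / (rho_f * h * 1000) = 18 * 157 / (1.9 * 2.5 * 1000) = 0.5949

0.5949


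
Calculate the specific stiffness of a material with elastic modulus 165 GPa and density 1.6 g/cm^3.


Specific stiffness = E/rho = 165/1.6 = 103.1 GPa/(g/cm^3)

103.1 GPa/(g/cm^3)


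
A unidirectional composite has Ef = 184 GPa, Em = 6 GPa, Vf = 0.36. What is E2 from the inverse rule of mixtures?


1/E2 = Vf/Ef + (1-Vf)/Em = 0.36/184 + 0.64/6
E2 = 9.21 GPa

9.21 GPa


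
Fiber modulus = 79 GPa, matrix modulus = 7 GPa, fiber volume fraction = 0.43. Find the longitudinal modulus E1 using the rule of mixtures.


E1 = Ef*Vf + Em*(1-Vf) = 79*0.43 + 7*0.57 = 37.96 GPa

37.96 GPa


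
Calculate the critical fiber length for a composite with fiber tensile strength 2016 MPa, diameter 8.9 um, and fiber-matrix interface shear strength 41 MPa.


Lc = sigma_f * d / (2 * tau_i) = 2016 * 8.9 / (2 * 41) = 218.8 um

218.8 um


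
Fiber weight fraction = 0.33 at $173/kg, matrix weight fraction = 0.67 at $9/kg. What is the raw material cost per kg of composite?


Cost = cost_f*Wf + cost_m*Wm = 173*0.33 + 9*0.67 = $63.12/kg

$63.12/kg


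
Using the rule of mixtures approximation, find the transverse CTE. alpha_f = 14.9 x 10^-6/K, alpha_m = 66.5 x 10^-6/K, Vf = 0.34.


alpha_2 = alpha_f*Vf + alpha_m*(1-Vf) = 14.9*0.34 + 66.5*0.66 = 49.0 x 10^-6/K

49.0 x 10^-6/K


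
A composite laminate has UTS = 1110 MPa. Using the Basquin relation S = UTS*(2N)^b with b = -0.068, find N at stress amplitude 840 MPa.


N = 0.5 * (S/UTS)^(1/b) = 0.5 * (840/1110)^(1/-0.068) = 30.1317 cycles

30.1317 cycles


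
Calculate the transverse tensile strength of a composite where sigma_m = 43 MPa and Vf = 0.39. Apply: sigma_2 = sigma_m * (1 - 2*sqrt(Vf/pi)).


factor = 1 - 2*sqrt(0.39/pi) = 0.2953
sigma_2 = 43 * 0.2953 = 12.7 MPa

12.7 MPa


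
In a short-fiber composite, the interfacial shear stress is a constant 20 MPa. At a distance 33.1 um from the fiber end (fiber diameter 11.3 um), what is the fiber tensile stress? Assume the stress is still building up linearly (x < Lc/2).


Force balance: sigma_f * (pi*d^2/4) = tau * (pi*d) * x  ->  sigma_f = 4 * tau * x / d
sigma_f = 4 * 20 * 33.1 / 11.3 = 234.3 MPa

234.3 MPa


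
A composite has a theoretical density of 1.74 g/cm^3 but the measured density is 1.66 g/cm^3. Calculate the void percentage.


Void% = (rho_theo - rho_actual)/rho_theo * 100 = (1.74 - 1.66)/1.74 * 100 = 4.6%

4.6%


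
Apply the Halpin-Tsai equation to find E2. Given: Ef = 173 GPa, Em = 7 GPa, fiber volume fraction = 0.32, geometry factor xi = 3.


eta = (Ef/Em - 1)/(Ef/Em + xi) = (24.7143 - 1)/(24.7143 + 3) = 0.8557
E2 = Em*(1+xi*eta*Vf)/(1-eta*Vf) = 17.56 GPa

17.56 GPa


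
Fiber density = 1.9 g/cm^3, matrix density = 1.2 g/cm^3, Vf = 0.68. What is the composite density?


rho_c = rho_f*Vf + rho_m*(1-Vf) = 1.9*0.68 + 1.2*0.32 = 1.676 g/cm^3

1.676 g/cm^3


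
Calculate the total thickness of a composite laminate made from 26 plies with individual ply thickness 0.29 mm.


h = n * t_ply = 26 * 0.29 = 7.54 mm

7.54 mm


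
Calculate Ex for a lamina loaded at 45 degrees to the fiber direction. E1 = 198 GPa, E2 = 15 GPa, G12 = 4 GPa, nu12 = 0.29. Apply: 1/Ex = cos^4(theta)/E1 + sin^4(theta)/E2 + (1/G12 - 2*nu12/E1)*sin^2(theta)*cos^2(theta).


cos^4(45) = 0.25, sin^4(45) = 0.25, sin^2(45)*cos^2(45) = 0.25
1/G12 - 2*nu12/E1 = 1/4 - 2*0.29/198 = 0.247071 GPa^-1
1/Ex = 0.25/198 + 0.25/15 + 0.247071*0.25 = 0.079697 GPa^-1
Ex = 12.55 GPa

12.55 GPa


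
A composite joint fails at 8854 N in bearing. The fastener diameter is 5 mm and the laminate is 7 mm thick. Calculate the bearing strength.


sigma_br = F/(d*h) = 8854/(5*7) = 253.0 MPa

253.0 MPa


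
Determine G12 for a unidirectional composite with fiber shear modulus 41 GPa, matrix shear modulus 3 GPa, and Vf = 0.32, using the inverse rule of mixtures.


1/G12 = Vf/Gf + (1-Vf)/Gm = 0.32/41 + 0.68/3
G12 = 4.26 GPa

4.26 GPa


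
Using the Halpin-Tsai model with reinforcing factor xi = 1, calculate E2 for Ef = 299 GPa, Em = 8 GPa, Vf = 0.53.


eta = (Ef/Em - 1)/(Ef/Em + xi) = (37.375 - 1)/(37.375 + 1) = 0.9479
E2 = Em*(1+xi*eta*Vf)/(1-eta*Vf) = 24.15 GPa

24.15 GPa


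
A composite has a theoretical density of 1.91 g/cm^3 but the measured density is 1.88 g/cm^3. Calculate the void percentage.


Void% = (rho_theo - rho_actual)/rho_theo * 100 = (1.91 - 1.88)/1.91 * 100 = 1.57%

1.57%


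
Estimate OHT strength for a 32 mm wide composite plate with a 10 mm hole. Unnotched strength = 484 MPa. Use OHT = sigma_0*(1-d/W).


OHT = sigma_0*(1-d/W) = 484*(1-10/32) = 332.8 MPa

332.8 MPa


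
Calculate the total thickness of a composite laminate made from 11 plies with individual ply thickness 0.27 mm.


h = n * t_ply = 11 * 0.27 = 2.97 mm

2.97 mm


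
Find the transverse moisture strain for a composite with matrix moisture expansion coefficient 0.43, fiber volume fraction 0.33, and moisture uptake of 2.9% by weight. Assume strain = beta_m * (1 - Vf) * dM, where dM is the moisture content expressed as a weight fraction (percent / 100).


dM = 2.9/100 = 0.029
strain = beta_m * (1-Vf) * dM = 0.43 * 0.67 * 0.029 = 0.0083549

0.0083549


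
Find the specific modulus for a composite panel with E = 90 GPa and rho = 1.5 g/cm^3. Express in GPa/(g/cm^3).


Specific stiffness = E/rho = 90/1.5 = 60.0 GPa/(g/cm^3)

60.0 GPa/(g/cm^3)


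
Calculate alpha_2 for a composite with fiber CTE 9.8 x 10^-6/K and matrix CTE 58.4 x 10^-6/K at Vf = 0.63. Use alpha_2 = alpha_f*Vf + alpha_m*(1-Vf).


alpha_2 = alpha_f*Vf + alpha_m*(1-Vf) = 9.8*0.63 + 58.4*0.37 = 27.8 x 10^-6/K

27.8 x 10^-6/K


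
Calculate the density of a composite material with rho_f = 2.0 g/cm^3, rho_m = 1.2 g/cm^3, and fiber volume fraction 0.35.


rho_c = rho_f*Vf + rho_m*(1-Vf) = 2.0*0.35 + 1.2*0.65 = 1.48 g/cm^3

1.48 g/cm^3


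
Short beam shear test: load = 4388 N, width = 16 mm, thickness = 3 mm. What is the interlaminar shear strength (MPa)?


ILSS = 3F/(4bh) = 3*4388/(4*16*3) = 68.56 MPa

68.56 MPa


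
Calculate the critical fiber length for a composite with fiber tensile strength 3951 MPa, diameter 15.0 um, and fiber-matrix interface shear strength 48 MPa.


Lc = sigma_f * d / (2 * tau_i) = 3951 * 15.0 / (2 * 48) = 617.3 um

617.3 um


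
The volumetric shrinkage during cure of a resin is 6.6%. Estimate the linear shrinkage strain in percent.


Linear shrinkage ≈ vol_shrink/3 = 6.6/3 = 2.2%

2.2%


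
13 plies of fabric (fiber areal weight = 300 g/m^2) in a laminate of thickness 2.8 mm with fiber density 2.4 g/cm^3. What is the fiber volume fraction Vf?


Vf = n * FAW / (rho_f * h * 1000) = 13 * 300 / (2.4 * 2.8 * 1000) = 0.5804

0.5804


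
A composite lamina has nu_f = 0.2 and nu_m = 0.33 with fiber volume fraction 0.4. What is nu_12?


nu_12 = nu_f*Vf + nu_m*(1-Vf) = 0.2*0.4 + 0.33*0.6 = 0.278

0.278


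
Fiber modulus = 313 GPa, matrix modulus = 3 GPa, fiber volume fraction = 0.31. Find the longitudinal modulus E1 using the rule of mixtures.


E1 = Ef*Vf + Em*(1-Vf) = 313*0.31 + 3*0.69 = 99.1 GPa

99.1 GPa


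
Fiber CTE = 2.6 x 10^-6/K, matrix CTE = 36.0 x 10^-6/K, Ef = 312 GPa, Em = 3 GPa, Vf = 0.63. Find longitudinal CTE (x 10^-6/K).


E1 = Ef*Vf + Em*(1-Vf) = 197.67
alpha_1 = (alpha_f*Ef*Vf + alpha_m*Em*(1-Vf))/E1 = 2.79 x 10^-6/K

2.79 x 10^-6/K


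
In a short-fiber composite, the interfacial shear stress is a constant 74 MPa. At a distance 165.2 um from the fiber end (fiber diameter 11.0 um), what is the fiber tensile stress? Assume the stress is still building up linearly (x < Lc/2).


Force balance: sigma_f * (pi*d^2/4) = tau * (pi*d) * x  ->  sigma_f = 4 * tau * x / d
sigma_f = 4 * 74 * 165.2 / 11.0 = 4445.4 MPa

4445.4 MPa


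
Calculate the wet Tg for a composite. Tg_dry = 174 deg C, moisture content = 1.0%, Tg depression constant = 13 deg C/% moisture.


Tg_wet = Tg_dry - k*moisture = 174 - 13*1.0 = 161.0 deg C

161.0 deg C


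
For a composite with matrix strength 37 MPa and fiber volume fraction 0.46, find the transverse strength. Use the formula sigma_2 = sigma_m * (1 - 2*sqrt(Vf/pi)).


factor = 1 - 2*sqrt(0.46/pi) = 0.2347
sigma_2 = 37 * 0.2347 = 8.68 MPa

8.68 MPa


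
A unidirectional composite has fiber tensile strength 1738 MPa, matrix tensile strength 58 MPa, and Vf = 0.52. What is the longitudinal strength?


sigma_1 = sigma_f*Vf + sigma_m*(1-Vf) = 1738*0.52 + 58*0.48 = 931.6 MPa

931.6 MPa


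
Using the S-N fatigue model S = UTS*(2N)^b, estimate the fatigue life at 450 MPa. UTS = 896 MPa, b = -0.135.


N = 0.5 * (S/UTS)^(1/b) = 0.5 * (450/896)^(1/-0.135) = 82.1282 cycles

82.1282 cycles


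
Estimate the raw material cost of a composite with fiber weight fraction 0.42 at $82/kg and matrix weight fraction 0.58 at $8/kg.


Cost = cost_f*Wf + cost_m*Wm = 82*0.42 + 8*0.58 = $39.08/kg

$39.08/kg


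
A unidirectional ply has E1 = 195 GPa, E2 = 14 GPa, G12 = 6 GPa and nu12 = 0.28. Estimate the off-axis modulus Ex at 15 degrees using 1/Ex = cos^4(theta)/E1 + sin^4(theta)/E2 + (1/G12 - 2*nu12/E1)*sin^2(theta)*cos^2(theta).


cos^4(15) = 0.870513, sin^4(15) = 0.004487, sin^2(15)*cos^2(15) = 0.0625
1/G12 - 2*nu12/E1 = 1/6 - 2*0.28/195 = 0.163795 GPa^-1
1/Ex = 0.870513/195 + 0.004487/14 + 0.163795*0.0625 = 0.0150219 GPa^-1
Ex = 66.57 GPa

66.57 GPa


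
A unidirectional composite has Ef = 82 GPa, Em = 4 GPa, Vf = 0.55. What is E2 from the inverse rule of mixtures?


1/E2 = Vf/Ef + (1-Vf)/Em = 0.55/82 + 0.45/4
E2 = 8.39 GPa

8.39 GPa


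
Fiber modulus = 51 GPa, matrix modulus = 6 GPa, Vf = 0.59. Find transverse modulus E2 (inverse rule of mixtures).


1/E2 = Vf/Ef + (1-Vf)/Em = 0.59/51 + 0.41/6
E2 = 12.52 GPa

12.52 GPa


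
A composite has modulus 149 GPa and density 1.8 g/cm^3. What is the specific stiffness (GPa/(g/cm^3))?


Specific stiffness = E/rho = 149/1.8 = 82.8 GPa/(g/cm^3)

82.8 GPa/(g/cm^3)


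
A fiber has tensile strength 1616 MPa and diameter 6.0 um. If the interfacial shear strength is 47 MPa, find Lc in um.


Lc = sigma_f * d / (2 * tau_i) = 1616 * 6.0 / (2 * 47) = 103.1 um

103.1 um


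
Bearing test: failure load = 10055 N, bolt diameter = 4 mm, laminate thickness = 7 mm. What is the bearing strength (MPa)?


sigma_br = F/(d*h) = 10055/(4*7) = 359.1 MPa

359.1 MPa


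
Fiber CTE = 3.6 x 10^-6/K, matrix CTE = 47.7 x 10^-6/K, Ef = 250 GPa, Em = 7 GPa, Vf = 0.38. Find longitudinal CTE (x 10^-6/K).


E1 = Ef*Vf + Em*(1-Vf) = 99.34
alpha_1 = (alpha_f*Ef*Vf + alpha_m*Em*(1-Vf))/E1 = 5.53 x 10^-6/K

5.53 x 10^-6/K


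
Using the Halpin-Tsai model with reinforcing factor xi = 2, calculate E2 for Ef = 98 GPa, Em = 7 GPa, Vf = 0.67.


eta = (Ef/Em - 1)/(Ef/Em + xi) = (14.0 - 1)/(14.0 + 2) = 0.8125
E2 = Em*(1+xi*eta*Vf)/(1-eta*Vf) = 32.09 GPa

32.09 GPa


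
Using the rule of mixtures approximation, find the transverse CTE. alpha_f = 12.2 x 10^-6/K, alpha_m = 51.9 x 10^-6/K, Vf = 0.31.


alpha_2 = alpha_f*Vf + alpha_m*(1-Vf) = 12.2*0.31 + 51.9*0.69 = 39.6 x 10^-6/K

39.6 x 10^-6/K


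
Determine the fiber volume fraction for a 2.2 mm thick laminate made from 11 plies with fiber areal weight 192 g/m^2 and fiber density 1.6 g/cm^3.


Vf = n * FAW / (rho_f * h * 1000) = 11 * 192 / (1.6 * 2.2 * 1000) = 0.6

0.6


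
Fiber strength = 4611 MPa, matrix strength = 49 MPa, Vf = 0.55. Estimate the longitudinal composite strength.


sigma_1 = sigma_f*Vf + sigma_m*(1-Vf) = 4611*0.55 + 49*0.45 = 2558.1 MPa

2558.1 MPa


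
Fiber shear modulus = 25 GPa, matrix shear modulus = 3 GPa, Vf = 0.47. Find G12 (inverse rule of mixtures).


1/G12 = Vf/Gf + (1-Vf)/Gm = 0.47/25 + 0.53/3
G12 = 5.12 GPa

5.12 GPa


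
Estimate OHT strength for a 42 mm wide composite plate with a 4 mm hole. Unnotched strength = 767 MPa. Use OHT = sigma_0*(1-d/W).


OHT = sigma_0*(1-d/W) = 767*(1-4/42) = 694.0 MPa

694.0 MPa


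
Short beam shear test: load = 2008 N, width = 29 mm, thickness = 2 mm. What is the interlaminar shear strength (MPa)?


ILSS = 3F/(4bh) = 3*2008/(4*29*2) = 25.97 MPa

25.97 MPa


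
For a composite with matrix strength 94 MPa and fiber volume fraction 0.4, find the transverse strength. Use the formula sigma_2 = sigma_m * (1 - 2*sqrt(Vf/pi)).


factor = 1 - 2*sqrt(0.4/pi) = 0.2864
sigma_2 = 94 * 0.2864 = 26.92 MPa

26.92 MPa


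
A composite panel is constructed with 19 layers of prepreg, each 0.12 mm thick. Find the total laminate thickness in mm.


h = n * t_ply = 19 * 0.12 = 2.28 mm

2.28 mm


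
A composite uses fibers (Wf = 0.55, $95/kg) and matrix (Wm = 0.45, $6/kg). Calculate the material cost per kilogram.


Cost = cost_f*Wf + cost_m*Wm = 95*0.55 + 6*0.45 = $54.95/kg

$54.95/kg


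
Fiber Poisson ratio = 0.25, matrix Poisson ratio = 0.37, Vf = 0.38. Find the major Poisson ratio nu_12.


nu_12 = nu_f*Vf + nu_m*(1-Vf) = 0.25*0.38 + 0.37*0.62 = 0.3244

0.3244


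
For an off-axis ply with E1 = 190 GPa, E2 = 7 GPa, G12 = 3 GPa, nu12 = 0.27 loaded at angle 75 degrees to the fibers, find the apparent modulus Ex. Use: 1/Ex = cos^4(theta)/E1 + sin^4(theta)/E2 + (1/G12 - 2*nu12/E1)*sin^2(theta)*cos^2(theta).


cos^4(75) = 0.004487, sin^4(75) = 0.870513, sin^2(75)*cos^2(75) = 0.0625
1/G12 - 2*nu12/E1 = 1/3 - 2*0.27/190 = 0.330491 GPa^-1
1/Ex = 0.004487/190 + 0.870513/7 + 0.330491*0.0625 = 0.1450383 GPa^-1
Ex = 6.89 GPa

6.89 GPa


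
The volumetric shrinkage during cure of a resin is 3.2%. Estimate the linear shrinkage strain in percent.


Linear shrinkage ≈ vol_shrink/3 = 3.2/3 = 1.067%

1.067%


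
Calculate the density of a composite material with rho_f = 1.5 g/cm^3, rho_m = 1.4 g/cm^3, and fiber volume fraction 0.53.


rho_c = rho_f*Vf + rho_m*(1-Vf) = 1.5*0.53 + 1.4*0.47 = 1.453 g/cm^3

1.453 g/cm^3


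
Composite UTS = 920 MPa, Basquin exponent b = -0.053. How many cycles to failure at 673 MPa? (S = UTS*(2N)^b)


N = 0.5 * (S/UTS)^(1/b) = 0.5 * (673/920)^(1/-0.053) = 182.2721 cycles

182.2721 cycles


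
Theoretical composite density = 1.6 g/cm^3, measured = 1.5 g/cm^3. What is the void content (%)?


Void% = (rho_theo - rho_actual)/rho_theo * 100 = (1.6 - 1.5)/1.6 * 100 = 6.25%

6.25%


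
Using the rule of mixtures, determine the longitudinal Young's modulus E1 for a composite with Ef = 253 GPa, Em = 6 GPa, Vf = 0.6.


E1 = Ef*Vf + Em*(1-Vf) = 253*0.6 + 6*0.4 = 154.2 GPa

154.2 GPa


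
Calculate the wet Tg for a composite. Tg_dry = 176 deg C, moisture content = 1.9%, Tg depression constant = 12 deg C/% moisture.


Tg_wet = Tg_dry - k*moisture = 176 - 12*1.9 = 153.2 deg C

153.2 deg C


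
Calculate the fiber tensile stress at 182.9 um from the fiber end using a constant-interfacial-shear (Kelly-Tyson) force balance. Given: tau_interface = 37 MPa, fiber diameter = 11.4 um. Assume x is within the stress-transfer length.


Force balance: sigma_f * (pi*d^2/4) = tau * (pi*d) * x  ->  sigma_f = 4 * tau * x / d
sigma_f = 4 * 37 * 182.9 / 11.4 = 2374.5 MPa

2374.5 MPa


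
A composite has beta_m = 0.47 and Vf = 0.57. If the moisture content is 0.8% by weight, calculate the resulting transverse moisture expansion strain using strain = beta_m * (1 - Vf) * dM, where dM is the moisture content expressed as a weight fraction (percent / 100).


dM = 0.8/100 = 0.008
strain = beta_m * (1-Vf) * dM = 0.47 * 0.43 * 0.008 = 0.0016168

0.0016168


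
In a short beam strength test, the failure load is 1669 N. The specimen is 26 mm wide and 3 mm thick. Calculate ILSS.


ILSS = 3F/(4bh) = 3*1669/(4*26*3) = 16.05 MPa

16.05 MPa


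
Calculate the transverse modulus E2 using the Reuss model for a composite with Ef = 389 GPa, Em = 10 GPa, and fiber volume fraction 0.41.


1/E2 = Vf/Ef + (1-Vf)/Em = 0.41/389 + 0.59/10
E2 = 16.65 GPa

16.65 GPa


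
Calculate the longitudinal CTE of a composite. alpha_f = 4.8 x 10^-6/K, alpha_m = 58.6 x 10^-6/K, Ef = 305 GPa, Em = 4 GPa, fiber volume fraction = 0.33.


E1 = Ef*Vf + Em*(1-Vf) = 103.33
alpha_1 = (alpha_f*Ef*Vf + alpha_m*Em*(1-Vf))/E1 = 6.2 x 10^-6/K

6.2 x 10^-6/K


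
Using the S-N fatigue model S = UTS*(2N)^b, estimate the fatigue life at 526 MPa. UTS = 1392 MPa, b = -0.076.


N = 0.5 * (S/UTS)^(1/b) = 0.5 * (526/1392)^(1/-0.076) = 182053.9686 cycles

182053.9686 cycles


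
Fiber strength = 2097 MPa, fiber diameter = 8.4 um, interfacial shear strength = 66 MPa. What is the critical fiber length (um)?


Lc = sigma_f * d / (2 * tau_i) = 2097 * 8.4 / (2 * 66) = 133.4 um

133.4 um


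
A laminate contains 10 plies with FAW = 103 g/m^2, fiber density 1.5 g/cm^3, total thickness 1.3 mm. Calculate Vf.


Vf = n * FAW / (rho_f * h * 1000) = 10 * 103 / (1.5 * 1.3 * 1000) = 0.5282

0.5282


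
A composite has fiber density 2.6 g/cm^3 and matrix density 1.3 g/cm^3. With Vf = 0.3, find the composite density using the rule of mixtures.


rho_c = rho_f*Vf + rho_m*(1-Vf) = 2.6*0.3 + 1.3*0.7 = 1.69 g/cm^3

1.69 g/cm^3


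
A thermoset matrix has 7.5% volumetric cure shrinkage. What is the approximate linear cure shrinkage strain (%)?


Linear shrinkage ≈ vol_shrink/3 = 7.5/3 = 2.5%

2.5%


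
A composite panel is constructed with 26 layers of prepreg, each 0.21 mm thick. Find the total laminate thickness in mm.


h = n * t_ply = 26 * 0.21 = 5.46 mm

5.46 mm


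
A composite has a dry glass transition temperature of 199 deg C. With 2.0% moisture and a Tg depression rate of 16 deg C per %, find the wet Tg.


Tg_wet = Tg_dry - k*moisture = 199 - 16*2.0 = 167.0 deg C

167.0 deg C


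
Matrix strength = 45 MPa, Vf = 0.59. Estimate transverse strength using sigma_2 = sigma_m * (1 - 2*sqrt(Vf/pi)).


factor = 1 - 2*sqrt(0.59/pi) = 0.1333
sigma_2 = 45 * 0.1333 = 6.0 MPa

6.0 MPa


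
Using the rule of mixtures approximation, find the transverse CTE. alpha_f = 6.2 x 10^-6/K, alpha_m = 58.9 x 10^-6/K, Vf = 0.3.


alpha_2 = alpha_f*Vf + alpha_m*(1-Vf) = 6.2*0.3 + 58.9*0.7 = 43.1 x 10^-6/K

43.1 x 10^-6/K


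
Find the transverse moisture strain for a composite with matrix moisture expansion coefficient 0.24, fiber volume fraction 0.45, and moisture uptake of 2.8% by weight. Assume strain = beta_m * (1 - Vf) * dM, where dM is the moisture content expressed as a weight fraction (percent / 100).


dM = 2.8/100 = 0.028
strain = beta_m * (1-Vf) * dM = 0.24 * 0.55 * 0.028 = 0.003696

0.003696


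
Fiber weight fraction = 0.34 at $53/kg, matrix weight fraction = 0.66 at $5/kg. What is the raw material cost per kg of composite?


Cost = cost_f*Wf + cost_m*Wm = 53*0.34 + 5*0.66 = $21.32/kg

$21.32/kg


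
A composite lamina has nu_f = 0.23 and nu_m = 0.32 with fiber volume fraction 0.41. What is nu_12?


nu_12 = nu_f*Vf + nu_m*(1-Vf) = 0.23*0.41 + 0.32*0.59 = 0.2831

0.2831


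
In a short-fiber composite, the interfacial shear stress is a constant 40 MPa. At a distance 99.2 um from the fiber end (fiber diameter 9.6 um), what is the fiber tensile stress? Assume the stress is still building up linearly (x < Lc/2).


Force balance: sigma_f * (pi*d^2/4) = tau * (pi*d) * x  ->  sigma_f = 4 * tau * x / d
sigma_f = 4 * 40 * 99.2 / 9.6 = 1653.3 MPa

1653.3 MPa
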